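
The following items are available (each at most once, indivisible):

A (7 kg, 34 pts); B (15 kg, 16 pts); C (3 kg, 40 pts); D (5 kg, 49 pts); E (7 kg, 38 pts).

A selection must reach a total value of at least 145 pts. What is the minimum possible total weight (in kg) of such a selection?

Subsets with value ≥ 145, sorted by total weight:
- A+C+D+E: weight 22, value 161
- A+B+C+D+E: weight 37, value 177
Minimum weight: 22 kg.

22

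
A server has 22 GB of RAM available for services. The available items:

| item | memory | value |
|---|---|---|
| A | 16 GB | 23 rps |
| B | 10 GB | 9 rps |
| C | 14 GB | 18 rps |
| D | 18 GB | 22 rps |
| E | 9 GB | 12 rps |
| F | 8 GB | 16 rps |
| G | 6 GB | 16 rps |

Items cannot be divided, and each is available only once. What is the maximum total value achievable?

39 rps

Check high-value combinations within 22 GB:
- A+G: memory 16+6=22, value 23+16=39
- C+G: memory 14+6=20, value 18+16=34
- C+F: memory 14+8=22, value 18+16=34
Best: 39 rps.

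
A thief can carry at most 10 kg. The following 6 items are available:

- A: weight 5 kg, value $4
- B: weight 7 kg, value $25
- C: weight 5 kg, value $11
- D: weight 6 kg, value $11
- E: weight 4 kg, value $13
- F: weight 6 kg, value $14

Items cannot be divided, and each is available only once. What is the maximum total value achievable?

Check high-value combinations within 10 kg:
- E+F: weight 4+6=10, value 13+14=27
- B: weight 7, value 25
- C+E: weight 5+4=9, value 11+13=24
- D+E: weight 6+4=10, value 11+13=24
Best: $27.

$27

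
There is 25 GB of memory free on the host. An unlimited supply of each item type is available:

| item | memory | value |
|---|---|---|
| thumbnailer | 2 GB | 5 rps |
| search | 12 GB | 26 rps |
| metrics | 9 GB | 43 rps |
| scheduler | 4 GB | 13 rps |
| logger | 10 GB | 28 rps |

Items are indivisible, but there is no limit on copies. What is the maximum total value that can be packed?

104 rps

Best value-per-unit is metrics at 43/9; filling with it alone gives 2×43 = 86.
Optimal mix: 1×thumbnailer + 2×metrics + 1×scheduler → memory 24, value 104.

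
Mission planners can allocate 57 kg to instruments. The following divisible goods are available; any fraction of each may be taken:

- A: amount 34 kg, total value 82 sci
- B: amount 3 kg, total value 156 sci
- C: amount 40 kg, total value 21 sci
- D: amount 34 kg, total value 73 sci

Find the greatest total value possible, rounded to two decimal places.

Take in order of value per unit:
- B (156/3 per unit): all 3 → value 156, running total 156.00
- A (82/34 per unit): all 34 → value 82, running total 238.00
- D (73/34 per unit): 20 of 34 → value 20×73/34 = 42.9412, running total 280.94
Total 280.94.

280.94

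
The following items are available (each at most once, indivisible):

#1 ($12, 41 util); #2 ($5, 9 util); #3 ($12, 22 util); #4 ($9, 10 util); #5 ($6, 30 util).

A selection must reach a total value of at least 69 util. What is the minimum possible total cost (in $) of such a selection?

18

Subsets with value ≥ 69, sorted by total cost:
- #1+#5: cost 18, value 71
- #1+#2+#5: cost 23, value 80
Minimum cost: 18 $.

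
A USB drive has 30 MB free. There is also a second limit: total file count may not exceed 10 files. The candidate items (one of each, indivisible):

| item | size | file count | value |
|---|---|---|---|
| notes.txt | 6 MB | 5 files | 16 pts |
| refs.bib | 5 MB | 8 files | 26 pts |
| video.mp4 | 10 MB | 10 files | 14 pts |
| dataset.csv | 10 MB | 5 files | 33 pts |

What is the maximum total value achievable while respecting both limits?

49 pts

Feasible sets respecting both limits:
- notes.txt+dataset.csv: size 16, file count 10, value 49
- dataset.csv: size 10, file count 5, value 33
- refs.bib: size 5, file count 8, value 26
- notes.txt: size 6, file count 5, value 16
Best: 49 pts.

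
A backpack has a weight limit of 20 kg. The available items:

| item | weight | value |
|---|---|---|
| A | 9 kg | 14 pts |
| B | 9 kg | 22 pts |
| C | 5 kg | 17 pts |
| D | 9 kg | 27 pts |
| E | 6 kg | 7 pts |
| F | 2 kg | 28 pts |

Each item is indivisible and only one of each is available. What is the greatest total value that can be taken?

77 pts

Check high-value combinations within 20 kg:
- B+D+F: weight 9+9+2=20, value 22+27+28=77
- C+D+F: weight 5+9+2=16, value 17+27+28=72
- A+D+F: weight 9+9+2=20, value 14+27+28=69
Best: 77 pts.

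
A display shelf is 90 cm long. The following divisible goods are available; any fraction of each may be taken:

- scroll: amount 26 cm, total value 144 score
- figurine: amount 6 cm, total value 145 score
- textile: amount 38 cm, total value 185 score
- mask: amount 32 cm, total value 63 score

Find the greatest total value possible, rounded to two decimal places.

Take in order of value per unit:
- figurine (145/6 per unit): all 6 → value 145, running total 145.00
- scroll (144/26 per unit): all 26 → value 144, running total 289.00
- textile (185/38 per unit): all 38 → value 185, running total 474.00
- mask (63/32 per unit): 20 of 32 → value 20×63/32 = 39.3750, running total 513.38
Total 513.38.

513.38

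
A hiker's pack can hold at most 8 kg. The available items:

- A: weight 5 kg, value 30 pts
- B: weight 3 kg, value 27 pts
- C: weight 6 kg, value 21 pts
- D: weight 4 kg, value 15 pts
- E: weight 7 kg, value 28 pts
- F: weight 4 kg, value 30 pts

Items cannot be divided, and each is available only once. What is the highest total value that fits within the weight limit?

Check high-value combinations within 8 kg:
- B+F: weight 3+4=7, value 27+30=57
- A+B: weight 5+3=8, value 30+27=57
- D+F: weight 4+4=8, value 15+30=45
Best: 57 pts.

57 pts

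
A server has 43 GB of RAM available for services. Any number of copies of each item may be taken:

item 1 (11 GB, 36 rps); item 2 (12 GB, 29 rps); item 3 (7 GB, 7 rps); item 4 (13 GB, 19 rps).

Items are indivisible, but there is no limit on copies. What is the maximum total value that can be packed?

Best value-per-unit is item 1 at 36/11; filling with it alone gives 3×36 = 108.
Optimal mix: 3×item 1 + 1×item 3 → memory 40, value 115.

115 rps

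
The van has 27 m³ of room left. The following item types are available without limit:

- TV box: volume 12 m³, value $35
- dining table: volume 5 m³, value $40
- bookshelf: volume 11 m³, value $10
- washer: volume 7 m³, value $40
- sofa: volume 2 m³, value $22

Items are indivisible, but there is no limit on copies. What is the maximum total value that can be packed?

Best value-per-unit is sofa at 22/2, and filling with it alone uses volume 13×2=26. No mix of the others beats 13×22 = 286.

$286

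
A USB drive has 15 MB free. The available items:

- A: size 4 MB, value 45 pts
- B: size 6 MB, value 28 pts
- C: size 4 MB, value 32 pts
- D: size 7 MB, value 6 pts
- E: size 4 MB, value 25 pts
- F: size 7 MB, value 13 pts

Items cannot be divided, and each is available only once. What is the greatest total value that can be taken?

This is a 0/1 knapsack; check combinations near the capacity.
- A+B+C: size 4+6+4=14, value 45+28+32=105
- A+C+E: size 4+4+4=12, value 45+32+25=102
- A+B+E: size 4+6+4=14, value 45+28+25=98
Best: 105 pts.

105 pts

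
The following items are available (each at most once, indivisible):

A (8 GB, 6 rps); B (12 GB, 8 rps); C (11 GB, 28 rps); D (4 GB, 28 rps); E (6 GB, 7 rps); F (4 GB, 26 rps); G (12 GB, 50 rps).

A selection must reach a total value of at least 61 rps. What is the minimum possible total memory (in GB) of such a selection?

14

Subsets with value ≥ 61, sorted by total memory:
- D+E+F: memory 14, value 61
- D+G: memory 16, value 78
- F+G: memory 16, value 76
- C+D+F: memory 19, value 82
Minimum memory: 14 GB.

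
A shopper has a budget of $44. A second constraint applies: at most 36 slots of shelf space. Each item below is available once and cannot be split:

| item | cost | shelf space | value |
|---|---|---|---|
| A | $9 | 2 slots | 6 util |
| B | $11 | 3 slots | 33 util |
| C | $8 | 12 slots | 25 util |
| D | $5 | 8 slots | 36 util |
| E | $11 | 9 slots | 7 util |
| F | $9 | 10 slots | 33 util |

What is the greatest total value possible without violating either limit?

133 util

Feasible sets respecting both limits:
- A+B+C+D+F: cost 42, shelf space 35, value 133
- B+C+D+F: cost 33, shelf space 33, value 127
- B+D+E+F: cost 36, shelf space 30, value 109
- A+B+D+F: cost 34, shelf space 23, value 108
Best: 133 util.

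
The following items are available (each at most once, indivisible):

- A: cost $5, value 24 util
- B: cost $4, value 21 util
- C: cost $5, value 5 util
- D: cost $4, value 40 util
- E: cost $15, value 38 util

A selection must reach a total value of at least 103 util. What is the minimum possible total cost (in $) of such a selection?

28

Subsets with value ≥ 103, sorted by total cost:
- A+B+D+E: cost 28, value 123
- B+C+D+E: cost 28, value 104
Minimum cost: 28 $.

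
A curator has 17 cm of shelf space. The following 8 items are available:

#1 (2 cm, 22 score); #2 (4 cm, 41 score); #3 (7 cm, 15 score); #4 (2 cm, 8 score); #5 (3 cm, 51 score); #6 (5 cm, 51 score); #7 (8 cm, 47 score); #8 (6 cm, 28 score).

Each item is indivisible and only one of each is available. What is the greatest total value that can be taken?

Check high-value combinations within 17 cm:
- #1+#2+#4+#5+#6: length 2+4+2+3+5=16, value 22+41+8+51+51=173
- #1+#2+#5+#6: length 2+4+3+5=14, value 22+41+51+51=165
- #1+#2+#5+#7: length 2+4+3+8=17, value 22+41+51+47=161
- #1+#5+#6+#8: length 2+3+5+6=16, value 22+51+51+28=152
- #2+#4+#5+#6: length 4+2+3+5=14, value 41+8+51+51=151
Best: 173 score.

173 score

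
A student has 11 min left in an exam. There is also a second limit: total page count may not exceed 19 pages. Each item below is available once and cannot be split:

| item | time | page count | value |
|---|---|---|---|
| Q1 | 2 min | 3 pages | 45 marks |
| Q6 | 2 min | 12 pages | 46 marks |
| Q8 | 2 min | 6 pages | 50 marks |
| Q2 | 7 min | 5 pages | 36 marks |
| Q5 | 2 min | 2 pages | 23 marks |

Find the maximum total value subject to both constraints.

Feasible sets respecting both limits:
- Q1+Q8+Q2: time 11, page count 14, value 131
- Q1+Q8+Q5: time 6, page count 11, value 118
- Q1+Q6+Q5: time 6, page count 17, value 114
Best: 131 marks.

131 marks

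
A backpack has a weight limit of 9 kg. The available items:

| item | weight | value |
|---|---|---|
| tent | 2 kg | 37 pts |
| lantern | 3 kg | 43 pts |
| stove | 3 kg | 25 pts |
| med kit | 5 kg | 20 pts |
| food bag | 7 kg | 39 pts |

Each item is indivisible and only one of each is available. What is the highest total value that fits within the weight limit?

Check high-value combinations within 9 kg:
- tent+lantern+stove: weight 2+3+3=8, value 37+43+25=105
- tent+lantern: weight 2+3=5, value 37+43=80
- tent+food bag: weight 2+7=9, value 37+39=76
- lantern+stove: weight 3+3=6, value 43+25=68
- lantern+med kit: weight 3+5=8, value 43+20=63
Best: 105 pts.

105 pts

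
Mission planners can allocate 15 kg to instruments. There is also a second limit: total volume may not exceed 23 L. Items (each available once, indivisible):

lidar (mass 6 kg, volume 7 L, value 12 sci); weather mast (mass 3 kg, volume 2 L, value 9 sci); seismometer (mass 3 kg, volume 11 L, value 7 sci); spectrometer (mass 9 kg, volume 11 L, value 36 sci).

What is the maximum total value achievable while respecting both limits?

48 sci

Feasible sets respecting both limits:
- lidar+spectrometer: mass 15, volume 18, value 48
- weather mast+spectrometer: mass 12, volume 13, value 45
- seismometer+spectrometer: mass 12, volume 22, value 43
- spectrometer: mass 9, volume 11, value 36
Best: 48 sci.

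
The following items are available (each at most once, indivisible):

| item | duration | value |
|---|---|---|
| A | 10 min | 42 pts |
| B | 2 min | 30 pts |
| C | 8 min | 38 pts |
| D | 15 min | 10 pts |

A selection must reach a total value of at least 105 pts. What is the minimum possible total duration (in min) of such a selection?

Subsets with value ≥ 105, sorted by total duration:
- A+B+C: duration 20, value 110
- A+B+C+D: duration 35, value 120
Minimum duration: 20 min.

20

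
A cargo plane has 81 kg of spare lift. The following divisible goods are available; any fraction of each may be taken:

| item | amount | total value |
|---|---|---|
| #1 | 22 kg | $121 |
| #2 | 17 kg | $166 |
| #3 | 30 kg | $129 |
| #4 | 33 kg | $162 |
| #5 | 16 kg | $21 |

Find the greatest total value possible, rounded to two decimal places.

Take in order of value per unit:
- #2 (166/17 per unit): all 17 → value 166, running total 166.00
- #1 (121/22 per unit): all 22 → value 121, running total 287.00
- #4 (162/33 per unit): all 33 → value 162, running total 449.00
- #3 (129/30 per unit): 9 of 30 → value 9×129/30 = 38.7000, running total 487.70
Total 487.70.

487.70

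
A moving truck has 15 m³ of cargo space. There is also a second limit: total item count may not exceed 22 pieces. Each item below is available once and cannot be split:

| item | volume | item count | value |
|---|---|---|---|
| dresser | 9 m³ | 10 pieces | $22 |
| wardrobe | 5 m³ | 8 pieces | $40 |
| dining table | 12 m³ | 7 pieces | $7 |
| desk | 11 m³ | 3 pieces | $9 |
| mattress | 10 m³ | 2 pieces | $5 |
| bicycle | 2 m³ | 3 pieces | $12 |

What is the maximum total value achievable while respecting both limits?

Feasible sets respecting both limits:
- dresser+wardrobe: volume 14, item count 18, value 62
- wardrobe+bicycle: volume 7, item count 11, value 52
- wardrobe+mattress: volume 15, item count 10, value 45
- wardrobe: volume 5, item count 8, value 40
Best: $62.

$62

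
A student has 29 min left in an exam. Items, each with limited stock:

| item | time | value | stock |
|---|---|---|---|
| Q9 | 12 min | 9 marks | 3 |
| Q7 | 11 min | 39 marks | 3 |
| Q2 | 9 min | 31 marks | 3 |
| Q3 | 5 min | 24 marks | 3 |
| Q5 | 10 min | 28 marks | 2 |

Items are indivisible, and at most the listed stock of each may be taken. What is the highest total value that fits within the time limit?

Top feasible selections:
- 1×Q7 + 3×Q3: time 26, value 111
- 2×Q2 + 2×Q3: time 28, value 110
- 1×Q2 + 2×Q3 + 1×Q5: time 29, value 107
- 1×Q2 + 3×Q3: time 24, value 103
Best: 111 marks.

111 marks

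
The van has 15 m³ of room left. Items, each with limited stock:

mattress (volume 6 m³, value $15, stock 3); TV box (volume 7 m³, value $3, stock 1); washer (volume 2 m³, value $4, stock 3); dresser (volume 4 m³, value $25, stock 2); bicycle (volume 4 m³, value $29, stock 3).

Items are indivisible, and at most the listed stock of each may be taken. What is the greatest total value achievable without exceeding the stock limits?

$91

Top feasible selections:
- 1×washer + 3×bicycle: volume 14, value 91
- 3×bicycle: volume 12, value 87
- 1×washer + 1×dresser + 2×bicycle: volume 14, value 87
Best: $91.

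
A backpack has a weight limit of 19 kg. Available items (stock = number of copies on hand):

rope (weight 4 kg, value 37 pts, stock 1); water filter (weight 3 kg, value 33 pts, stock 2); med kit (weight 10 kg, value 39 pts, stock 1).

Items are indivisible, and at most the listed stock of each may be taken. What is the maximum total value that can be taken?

Best selections within weight 19 and stock limits:
- 1×rope + 1×water filter + 1×med kit: weight 17, value 109
- 2×water filter + 1×med kit: weight 16, value 105
- 1×rope + 2×water filter: weight 10, value 103
- 1×rope + 1×med kit: weight 14, value 76
Best: 109 pts.

109 pts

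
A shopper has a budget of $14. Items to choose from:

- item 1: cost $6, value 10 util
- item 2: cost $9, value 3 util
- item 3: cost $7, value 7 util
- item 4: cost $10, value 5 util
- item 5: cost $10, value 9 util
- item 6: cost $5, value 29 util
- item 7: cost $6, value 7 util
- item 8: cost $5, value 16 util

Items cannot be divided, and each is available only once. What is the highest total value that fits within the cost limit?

Check high-value combinations within $14:
- item 6+item 8: cost 5+5=10, value 29+16=45
- item 1+item 6: cost 6+5=11, value 10+29=39
- item 6+item 7: cost 5+6=11, value 29+7=36
- item 3+item 6: cost 7+5=12, value 7+29=36
- item 2+item 6: cost 9+5=14, value 3+29=32
Best: 45 util.

45 util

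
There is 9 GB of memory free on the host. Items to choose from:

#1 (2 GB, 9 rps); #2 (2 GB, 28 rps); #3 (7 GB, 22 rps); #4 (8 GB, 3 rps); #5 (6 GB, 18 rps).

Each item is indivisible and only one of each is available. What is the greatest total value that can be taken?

50 rps

Check high-value combinations within 9 GB:
- #2+#3: memory 2+7=9, value 28+22=50
- #2+#5: memory 2+6=8, value 28+18=46
- #1+#2: memory 2+2=4, value 9+28=37
Best: 50 rps.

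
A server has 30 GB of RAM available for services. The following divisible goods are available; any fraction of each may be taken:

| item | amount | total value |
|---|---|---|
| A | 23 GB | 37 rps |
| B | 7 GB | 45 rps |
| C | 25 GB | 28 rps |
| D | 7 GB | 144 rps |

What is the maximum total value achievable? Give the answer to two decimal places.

214.74

Take in order of value per unit:
- D (144/7 per unit): all 7 → value 144, running total 144.00
- B (45/7 per unit): all 7 → value 45, running total 189.00
- A (37/23 per unit): 16 of 23 → value 16×37/23 = 25.7391, running total 214.74
Total 214.74.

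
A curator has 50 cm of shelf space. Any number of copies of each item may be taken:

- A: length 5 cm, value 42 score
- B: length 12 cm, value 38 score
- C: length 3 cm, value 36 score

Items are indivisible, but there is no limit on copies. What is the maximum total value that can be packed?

Best value-per-unit is C at 36/3; filling with it alone gives 16×36 = 576.
Optimal mix: 1×A + 15×C → length 50, value 582.

582 score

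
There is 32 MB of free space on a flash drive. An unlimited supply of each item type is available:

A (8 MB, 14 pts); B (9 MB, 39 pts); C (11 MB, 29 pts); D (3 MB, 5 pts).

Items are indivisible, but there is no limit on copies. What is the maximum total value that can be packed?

Best value-per-unit is B at 39/9; filling with it alone gives 3×39 = 117.
Optimal mix: 3×B + 1×D → size 30, value 122.

122 pts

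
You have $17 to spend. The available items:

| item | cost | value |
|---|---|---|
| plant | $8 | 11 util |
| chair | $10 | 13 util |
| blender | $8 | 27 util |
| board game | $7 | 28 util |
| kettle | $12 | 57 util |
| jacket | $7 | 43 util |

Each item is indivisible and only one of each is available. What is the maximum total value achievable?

71 util

Check high-value combinations within $17:
- board game+jacket: cost 7+7=14, value 28+43=71
- blender+jacket: cost 8+7=15, value 27+43=70
- kettle: cost 12, value 57
- chair+jacket: cost 10+7=17, value 13+43=56
- blender+board game: cost 8+7=15, value 27+28=55
Best: 71 util.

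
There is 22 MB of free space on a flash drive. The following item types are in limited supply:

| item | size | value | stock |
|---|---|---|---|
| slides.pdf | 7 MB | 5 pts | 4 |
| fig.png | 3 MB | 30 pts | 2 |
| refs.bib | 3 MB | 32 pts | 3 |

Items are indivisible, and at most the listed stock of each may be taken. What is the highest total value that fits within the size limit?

Top feasible selections:
- 1×slides.pdf + 2×fig.png + 3×refs.bib: size 22, value 161
- 2×fig.png + 3×refs.bib: size 15, value 156
- 1×slides.pdf + 1×fig.png + 3×refs.bib: size 19, value 131
Best: 161 pts.

161 pts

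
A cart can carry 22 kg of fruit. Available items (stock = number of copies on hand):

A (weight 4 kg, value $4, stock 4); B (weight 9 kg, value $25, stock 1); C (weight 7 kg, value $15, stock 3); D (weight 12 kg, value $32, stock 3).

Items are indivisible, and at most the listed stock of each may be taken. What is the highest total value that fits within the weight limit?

$57

Best selections within weight 22 and stock limits:
- 1×B + 1×D: weight 21, value 57
- 1×C + 1×D: weight 19, value 47
Best: $57.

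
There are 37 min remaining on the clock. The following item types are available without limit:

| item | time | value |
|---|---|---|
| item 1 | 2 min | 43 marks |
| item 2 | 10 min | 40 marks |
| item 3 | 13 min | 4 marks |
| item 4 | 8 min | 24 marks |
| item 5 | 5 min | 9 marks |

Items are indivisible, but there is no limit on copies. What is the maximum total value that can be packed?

Best value-per-unit is item 1 at 43/2, and filling with it alone uses time 18×2=36. No mix of the others beats 18×43 = 774.

774 marks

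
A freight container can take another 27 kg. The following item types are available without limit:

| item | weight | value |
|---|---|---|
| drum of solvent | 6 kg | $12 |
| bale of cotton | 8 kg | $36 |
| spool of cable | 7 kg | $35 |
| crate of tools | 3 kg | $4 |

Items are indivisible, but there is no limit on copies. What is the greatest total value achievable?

Best value-per-unit is spool of cable at 35/7; filling with it alone gives 3×35 = 105.
Optimal mix: 1×drum of solvent + 3×spool of cable → weight 27, value 117.

$117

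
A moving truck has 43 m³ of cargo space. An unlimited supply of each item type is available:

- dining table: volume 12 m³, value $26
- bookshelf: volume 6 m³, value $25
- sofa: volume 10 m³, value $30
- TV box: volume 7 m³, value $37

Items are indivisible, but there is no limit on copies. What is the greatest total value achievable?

$222

Best value-per-unit is TV box at 37/7, and filling with it alone uses volume 6×7=42. No mix of the others beats 6×37 = 222.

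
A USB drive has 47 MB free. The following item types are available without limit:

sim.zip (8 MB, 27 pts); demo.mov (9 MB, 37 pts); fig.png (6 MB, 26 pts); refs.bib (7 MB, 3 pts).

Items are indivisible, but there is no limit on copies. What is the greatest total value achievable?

194 pts

Best value-per-unit is fig.png at 26/6; filling with it alone gives 7×26 = 182.
Optimal mix: 1×sim.zip + 1×demo.mov + 5×fig.png → size 47, value 194.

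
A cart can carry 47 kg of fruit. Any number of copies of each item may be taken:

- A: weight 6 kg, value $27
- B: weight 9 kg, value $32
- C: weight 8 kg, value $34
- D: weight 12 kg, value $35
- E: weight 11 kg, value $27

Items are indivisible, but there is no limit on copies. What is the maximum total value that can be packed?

Best value-per-unit is A at 27/6; filling with it alone gives 7×27 = 189.
Optimal mix: 5×A + 2×C → weight 46, value 203.

$203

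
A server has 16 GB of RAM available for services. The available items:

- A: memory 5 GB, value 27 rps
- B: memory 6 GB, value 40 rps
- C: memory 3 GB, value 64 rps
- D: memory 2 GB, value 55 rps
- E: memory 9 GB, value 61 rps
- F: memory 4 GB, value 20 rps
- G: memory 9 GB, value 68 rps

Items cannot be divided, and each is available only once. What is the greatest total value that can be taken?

187 rps

Check high-value combinations within 16 GB:
- C+D+G: memory 3+2+9=14, value 64+55+68=187
- A+B+C+D: memory 5+6+3+2=16, value 27+40+64+55=186
- C+D+E: memory 3+2+9=14, value 64+55+61=180
- B+C+D+F: memory 6+3+2+4=15, value 40+64+55+20=179
Best: 187 rps.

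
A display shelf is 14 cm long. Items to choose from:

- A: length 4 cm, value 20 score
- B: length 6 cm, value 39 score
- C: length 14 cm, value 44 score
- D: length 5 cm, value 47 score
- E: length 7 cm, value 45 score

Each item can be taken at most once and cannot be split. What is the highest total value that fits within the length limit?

92 score

This is a 0/1 knapsack; check combinations near the capacity.
- D+E: length 5+7=12, value 47+45=92
- B+D: length 6+5=11, value 39+47=86
- B+E: length 6+7=13, value 39+45=84
- A+D: length 4+5=9, value 20+47=67
- A+E: length 4+7=11, value 20+45=65
Best: 92 score.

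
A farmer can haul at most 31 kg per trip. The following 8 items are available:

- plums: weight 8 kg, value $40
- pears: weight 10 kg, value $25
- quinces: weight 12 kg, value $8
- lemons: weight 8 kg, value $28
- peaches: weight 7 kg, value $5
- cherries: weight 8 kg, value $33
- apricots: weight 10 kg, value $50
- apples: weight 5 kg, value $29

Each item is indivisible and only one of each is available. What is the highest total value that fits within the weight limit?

$152

Check high-value combinations within 31 kg:
- plums+cherries+apricots+apples: weight 8+8+10+5=31, value 40+33+50+29=152
- plums+lemons+apricots+apples: weight 8+8+10+5=31, value 40+28+50+29=147
- lemons+cherries+apricots+apples: weight 8+8+10+5=31, value 28+33+50+29=140
Best: $152.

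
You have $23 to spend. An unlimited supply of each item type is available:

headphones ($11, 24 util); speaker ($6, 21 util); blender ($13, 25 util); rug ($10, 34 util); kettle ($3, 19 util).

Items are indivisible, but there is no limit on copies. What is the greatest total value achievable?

Best value-per-unit is kettle at 19/3, and filling with it alone uses cost 7×3=21. No mix of the others beats 7×19 = 133.

133 util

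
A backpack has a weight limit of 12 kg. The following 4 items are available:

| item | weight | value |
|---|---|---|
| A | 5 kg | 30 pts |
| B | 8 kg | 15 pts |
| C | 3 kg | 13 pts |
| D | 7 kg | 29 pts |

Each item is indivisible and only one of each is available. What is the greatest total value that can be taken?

This is a 0/1 knapsack; check combinations near the capacity.
- A+D: weight 5+7=12, value 30+29=59
- A+C: weight 5+3=8, value 30+13=43
- C+D: weight 3+7=10, value 13+29=42
- A: weight 5, value 30
- D: weight 7, value 29
Best: 59 pts.

59 pts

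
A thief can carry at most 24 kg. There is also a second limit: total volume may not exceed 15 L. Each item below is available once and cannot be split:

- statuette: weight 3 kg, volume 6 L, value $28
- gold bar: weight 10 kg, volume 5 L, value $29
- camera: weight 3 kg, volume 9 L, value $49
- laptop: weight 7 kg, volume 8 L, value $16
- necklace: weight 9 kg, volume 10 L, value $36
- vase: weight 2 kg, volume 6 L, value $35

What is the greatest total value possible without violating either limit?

Feasible sets respecting both limits:
- camera+vase: weight 5, volume 15, value 84
- gold bar+camera: weight 13, volume 14, value 78
- statuette+camera: weight 6, volume 15, value 77
- gold bar+necklace: weight 19, volume 15, value 65
Best: $84.

$84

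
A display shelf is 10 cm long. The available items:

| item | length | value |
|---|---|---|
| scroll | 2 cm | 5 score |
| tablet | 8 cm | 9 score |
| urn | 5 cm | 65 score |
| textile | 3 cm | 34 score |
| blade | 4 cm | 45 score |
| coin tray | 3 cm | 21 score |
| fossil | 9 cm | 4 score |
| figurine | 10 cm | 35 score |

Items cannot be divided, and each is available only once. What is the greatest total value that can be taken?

Check high-value combinations within 10 cm:
- urn+blade: length 5+4=9, value 65+45=110
- scroll+urn+textile: length 2+5+3=10, value 5+65+34=104
- textile+blade+coin tray: length 3+4+3=10, value 34+45+21=100
Best: 110 score.

110 score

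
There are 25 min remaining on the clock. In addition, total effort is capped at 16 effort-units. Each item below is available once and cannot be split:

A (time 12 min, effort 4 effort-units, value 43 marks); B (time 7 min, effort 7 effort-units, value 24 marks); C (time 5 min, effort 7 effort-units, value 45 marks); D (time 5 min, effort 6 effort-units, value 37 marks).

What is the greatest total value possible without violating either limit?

Feasible sets respecting both limits:
- A+C: time 17, effort 11, value 88
- C+D: time 10, effort 13, value 82
- A+D: time 17, effort 10, value 80
Best: 88 marks.

88 marks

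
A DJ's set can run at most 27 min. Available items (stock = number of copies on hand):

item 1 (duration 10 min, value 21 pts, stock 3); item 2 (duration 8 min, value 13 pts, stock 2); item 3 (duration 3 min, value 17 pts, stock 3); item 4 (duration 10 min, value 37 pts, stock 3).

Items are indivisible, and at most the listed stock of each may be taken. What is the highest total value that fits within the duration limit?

108 pts

Top feasible selections:
- 2×item 3 + 2×item 4: duration 26, value 108
- 1×item 2 + 3×item 3 + 1×item 4: duration 27, value 101
- 1×item 1 + 2×item 3 + 1×item 4: duration 26, value 92
Best: 108 pts.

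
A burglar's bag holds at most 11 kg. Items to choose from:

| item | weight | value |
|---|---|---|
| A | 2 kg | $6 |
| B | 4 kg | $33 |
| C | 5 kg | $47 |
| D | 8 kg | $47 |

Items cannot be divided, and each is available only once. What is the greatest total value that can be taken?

This is a 0/1 knapsack; check combinations near the capacity.
- A+B+C: weight 2+4+5=11, value 6+33+47=86
- B+C: weight 4+5=9, value 33+47=80
- A+C: weight 2+5=7, value 6+47=53
- A+D: weight 2+8=10, value 6+47=53
- C: weight 5, value 47
Best: $86.

$86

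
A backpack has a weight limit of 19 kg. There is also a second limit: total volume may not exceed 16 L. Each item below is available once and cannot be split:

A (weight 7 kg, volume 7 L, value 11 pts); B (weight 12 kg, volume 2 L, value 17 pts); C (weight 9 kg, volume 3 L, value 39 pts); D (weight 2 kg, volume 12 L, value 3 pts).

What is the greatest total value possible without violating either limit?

50 pts

Feasible sets respecting both limits:
- A+C: weight 16, volume 10, value 50
- C+D: weight 11, volume 15, value 42
- C: weight 9, volume 3, value 39
Best: 50 pts.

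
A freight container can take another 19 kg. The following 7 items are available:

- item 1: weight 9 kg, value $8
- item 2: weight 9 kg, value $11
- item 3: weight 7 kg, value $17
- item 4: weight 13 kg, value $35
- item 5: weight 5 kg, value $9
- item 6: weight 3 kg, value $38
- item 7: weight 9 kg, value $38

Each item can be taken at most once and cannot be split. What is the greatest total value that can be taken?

$93

Check high-value combinations within 19 kg:
- item 3+item 6+item 7: weight 7+3+9=19, value 17+38+38=93
- item 5+item 6+item 7: weight 5+3+9=17, value 9+38+38=85
- item 6+item 7: weight 3+9=12, value 38+38=76
- item 4+item 6: weight 13+3=16, value 35+38=73
- item 2+item 3+item 6: weight 9+7+3=19, value 11+17+38=66
Best: $93.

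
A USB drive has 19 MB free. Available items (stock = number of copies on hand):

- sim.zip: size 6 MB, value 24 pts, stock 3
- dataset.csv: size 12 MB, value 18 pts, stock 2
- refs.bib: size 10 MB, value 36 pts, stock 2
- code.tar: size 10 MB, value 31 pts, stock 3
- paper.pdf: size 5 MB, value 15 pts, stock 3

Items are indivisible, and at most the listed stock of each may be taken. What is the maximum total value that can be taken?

Best selections within size 19 and stock limits:
- 3×sim.zip: size 18, value 72
- 2×sim.zip + 1×paper.pdf: size 17, value 63
- 1×sim.zip + 1×refs.bib: size 16, value 60
- 1×sim.zip + 1×code.tar: size 16, value 55
Best: 72 pts.

72 pts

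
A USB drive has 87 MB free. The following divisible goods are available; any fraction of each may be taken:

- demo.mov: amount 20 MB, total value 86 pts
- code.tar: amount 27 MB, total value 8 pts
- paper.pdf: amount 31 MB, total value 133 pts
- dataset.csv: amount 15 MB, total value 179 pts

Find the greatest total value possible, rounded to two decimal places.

Take in order of value per unit:
- dataset.csv (179/15 per unit): all 15 → value 179, running total 179.00
- demo.mov (86/20 per unit): all 20 → value 86, running total 265.00
- paper.pdf (133/31 per unit): all 31 → value 133, running total 398.00
- code.tar (8/27 per unit): 21 of 27 → value 21×8/27 = 6.2222, running total 404.22
Total 404.22.

404.22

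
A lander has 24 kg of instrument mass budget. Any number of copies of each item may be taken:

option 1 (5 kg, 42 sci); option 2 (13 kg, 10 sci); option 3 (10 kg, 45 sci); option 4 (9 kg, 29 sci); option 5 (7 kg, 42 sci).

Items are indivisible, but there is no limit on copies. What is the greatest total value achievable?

Best value-per-unit is option 1 at 42/5, and filling with it alone uses mass 4×5=20. No mix of the others beats 4×42 = 168.

168 sci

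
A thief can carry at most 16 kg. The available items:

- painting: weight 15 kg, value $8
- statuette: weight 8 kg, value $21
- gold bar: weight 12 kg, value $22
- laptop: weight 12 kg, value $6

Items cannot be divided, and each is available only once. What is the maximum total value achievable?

Check high-value combinations within 16 kg:
- gold bar: weight 12, value 22
- statuette: weight 8, value 21
- painting: weight 15, value 8
Best: $22.

$22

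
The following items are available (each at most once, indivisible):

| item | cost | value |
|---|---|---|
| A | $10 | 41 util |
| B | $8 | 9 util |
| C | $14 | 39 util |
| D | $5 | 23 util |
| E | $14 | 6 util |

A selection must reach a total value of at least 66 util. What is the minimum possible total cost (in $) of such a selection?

23

Subsets with value ≥ 66, sorted by total cost:
- A+B+D: cost 23, value 73
- A+C: cost 24, value 80
Minimum cost: 23 $.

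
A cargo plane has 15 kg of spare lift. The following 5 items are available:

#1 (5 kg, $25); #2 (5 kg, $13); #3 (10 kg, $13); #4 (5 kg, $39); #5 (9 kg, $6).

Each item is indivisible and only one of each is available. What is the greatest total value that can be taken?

$77

Check high-value combinations within 15 kg:
- #1+#2+#4: weight 5+5+5=15, value 25+13+39=77
- #1+#4: weight 5+5=10, value 25+39=64
- #2+#4: weight 5+5=10, value 13+39=52
- #3+#4: weight 10+5=15, value 13+39=52
- #4+#5: weight 5+9=14, value 39+6=45
Best: $77.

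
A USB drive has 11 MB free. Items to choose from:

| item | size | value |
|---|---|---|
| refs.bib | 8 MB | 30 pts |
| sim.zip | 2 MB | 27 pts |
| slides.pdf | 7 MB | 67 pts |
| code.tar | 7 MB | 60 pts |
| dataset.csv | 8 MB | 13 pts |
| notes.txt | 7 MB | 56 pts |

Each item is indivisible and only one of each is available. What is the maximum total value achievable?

94 pts

Check high-value combinations within 11 MB:
- sim.zip+slides.pdf: size 2+7=9, value 27+67=94
- sim.zip+code.tar: size 2+7=9, value 27+60=87
- sim.zip+notes.txt: size 2+7=9, value 27+56=83
- slides.pdf: size 7, value 67
Best: 94 pts.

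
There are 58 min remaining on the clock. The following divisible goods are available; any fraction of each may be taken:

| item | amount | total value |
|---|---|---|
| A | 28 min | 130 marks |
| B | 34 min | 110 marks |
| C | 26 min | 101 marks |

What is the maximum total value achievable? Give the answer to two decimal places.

Take in order of value per unit:
- A (130/28 per unit): all 28 → value 130, running total 130.00
- C (101/26 per unit): all 26 → value 101, running total 231.00
- B (110/34 per unit): 4 of 34 → value 4×110/34 = 12.9412, running total 243.94
Total 243.94.

243.94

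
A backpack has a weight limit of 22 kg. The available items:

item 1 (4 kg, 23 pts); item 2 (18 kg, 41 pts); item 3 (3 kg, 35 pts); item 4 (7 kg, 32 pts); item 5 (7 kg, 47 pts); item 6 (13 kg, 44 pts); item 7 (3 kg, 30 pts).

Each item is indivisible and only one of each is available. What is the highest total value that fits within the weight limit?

144 pts

Check high-value combinations within 22 kg:
- item 3+item 4+item 5+item 7: weight 3+7+7+3=20, value 35+32+47+30=144
- item 1+item 3+item 4+item 5: weight 4+3+7+7=21, value 23+35+32+47=137
- item 1+item 3+item 5+item 7: weight 4+3+7+3=17, value 23+35+47+30=135
Best: 144 pts.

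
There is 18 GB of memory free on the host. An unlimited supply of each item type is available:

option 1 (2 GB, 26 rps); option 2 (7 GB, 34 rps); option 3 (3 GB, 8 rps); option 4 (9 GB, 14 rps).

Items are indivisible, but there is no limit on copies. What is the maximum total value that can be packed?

Best value-per-unit is option 1 at 26/2, and filling with it alone uses memory 9×2=18. No mix of the others beats 9×26 = 234.

234 rps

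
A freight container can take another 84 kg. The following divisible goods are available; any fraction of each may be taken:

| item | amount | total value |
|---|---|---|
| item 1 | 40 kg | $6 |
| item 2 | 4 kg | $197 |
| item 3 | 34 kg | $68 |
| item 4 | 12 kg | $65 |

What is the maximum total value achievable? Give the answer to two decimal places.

Take in order of value per unit:
- item 2 (197/4 per unit): all 4 → value 197, running total 197.00
- item 4 (65/12 per unit): all 12 → value 65, running total 262.00
- item 3 (68/34 per unit): all 34 → value 68, running total 330.00
- item 1 (6/40 per unit): 34 of 40 → value 34×6/40 = 5.1000, running total 335.10
Total 335.10.

335.10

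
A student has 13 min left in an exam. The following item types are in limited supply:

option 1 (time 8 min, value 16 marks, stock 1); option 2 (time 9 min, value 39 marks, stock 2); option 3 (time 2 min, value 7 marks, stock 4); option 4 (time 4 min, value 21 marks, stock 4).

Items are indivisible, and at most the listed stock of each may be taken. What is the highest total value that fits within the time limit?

Best selections within time 13 and stock limits:
- 3×option 4: time 12, value 63
- 1×option 2 + 1×option 4: time 13, value 60
- 2×option 3 + 2×option 4: time 12, value 56
- 1×option 2 + 2×option 3: time 13, value 53
Best: 63 marks.

63 marks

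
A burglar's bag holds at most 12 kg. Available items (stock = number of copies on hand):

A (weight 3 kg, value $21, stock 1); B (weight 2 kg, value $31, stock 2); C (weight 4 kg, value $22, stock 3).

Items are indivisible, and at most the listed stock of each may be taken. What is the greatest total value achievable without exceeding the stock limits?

Top feasible selections:
- 2×B + 2×C: weight 12, value 106
- 1×A + 2×B + 1×C: weight 11, value 105
Best: $106.

$106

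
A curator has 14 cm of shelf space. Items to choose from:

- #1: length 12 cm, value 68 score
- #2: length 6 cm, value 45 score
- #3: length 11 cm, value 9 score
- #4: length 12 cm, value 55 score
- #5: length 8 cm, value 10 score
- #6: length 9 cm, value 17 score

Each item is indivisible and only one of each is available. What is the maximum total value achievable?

Check high-value combinations within 14 cm:
- #1: length 12, value 68
- #4: length 12, value 55
- #2+#5: length 6+8=14, value 45+10=55
Best: 68 score.

68 score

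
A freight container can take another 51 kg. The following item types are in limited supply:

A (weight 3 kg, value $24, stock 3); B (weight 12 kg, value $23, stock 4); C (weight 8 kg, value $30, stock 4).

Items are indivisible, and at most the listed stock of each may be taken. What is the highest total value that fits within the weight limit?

Top feasible selections:
- 3×A + 4×C: weight 41, value 192
- 2×A + 1×B + 4×C: weight 50, value 191
- 3×A + 1×B + 3×C: weight 45, value 185
Best: $192.

$192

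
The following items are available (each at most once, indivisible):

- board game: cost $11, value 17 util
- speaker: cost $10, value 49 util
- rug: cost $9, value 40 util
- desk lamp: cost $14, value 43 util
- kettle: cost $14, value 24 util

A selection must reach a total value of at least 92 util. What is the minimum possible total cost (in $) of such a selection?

Subsets with value ≥ 92, sorted by total cost:
- speaker+desk lamp: cost 24, value 92
- board game+speaker+rug: cost 30, value 106
- speaker+rug+desk lamp: cost 33, value 132
- speaker+rug+kettle: cost 33, value 113
Minimum cost: 24 $.

24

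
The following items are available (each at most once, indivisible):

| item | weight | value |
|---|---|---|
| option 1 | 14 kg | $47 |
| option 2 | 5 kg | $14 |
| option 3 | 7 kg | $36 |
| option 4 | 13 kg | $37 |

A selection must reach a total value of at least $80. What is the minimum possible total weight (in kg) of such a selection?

21

Subsets with value ≥ 80, sorted by total weight:
- option 1+option 3: weight 21, value 83
- option 2+option 3+option 4: weight 25, value 87
- option 1+option 2+option 3: weight 26, value 97
- option 1+option 4: weight 27, value 84
Minimum weight: 21 kg.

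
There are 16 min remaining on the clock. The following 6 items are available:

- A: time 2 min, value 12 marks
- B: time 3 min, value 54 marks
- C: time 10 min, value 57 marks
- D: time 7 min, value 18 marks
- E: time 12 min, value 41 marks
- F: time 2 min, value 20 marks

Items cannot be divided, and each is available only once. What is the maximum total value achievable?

This is a 0/1 knapsack; check combinations near the capacity.
- B+C+F: time 3+10+2=15, value 54+57+20=131
- A+B+C: time 2+3+10=15, value 12+54+57=123
- B+C: time 3+10=13, value 54+57=111
Best: 131 marks.

131 marks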